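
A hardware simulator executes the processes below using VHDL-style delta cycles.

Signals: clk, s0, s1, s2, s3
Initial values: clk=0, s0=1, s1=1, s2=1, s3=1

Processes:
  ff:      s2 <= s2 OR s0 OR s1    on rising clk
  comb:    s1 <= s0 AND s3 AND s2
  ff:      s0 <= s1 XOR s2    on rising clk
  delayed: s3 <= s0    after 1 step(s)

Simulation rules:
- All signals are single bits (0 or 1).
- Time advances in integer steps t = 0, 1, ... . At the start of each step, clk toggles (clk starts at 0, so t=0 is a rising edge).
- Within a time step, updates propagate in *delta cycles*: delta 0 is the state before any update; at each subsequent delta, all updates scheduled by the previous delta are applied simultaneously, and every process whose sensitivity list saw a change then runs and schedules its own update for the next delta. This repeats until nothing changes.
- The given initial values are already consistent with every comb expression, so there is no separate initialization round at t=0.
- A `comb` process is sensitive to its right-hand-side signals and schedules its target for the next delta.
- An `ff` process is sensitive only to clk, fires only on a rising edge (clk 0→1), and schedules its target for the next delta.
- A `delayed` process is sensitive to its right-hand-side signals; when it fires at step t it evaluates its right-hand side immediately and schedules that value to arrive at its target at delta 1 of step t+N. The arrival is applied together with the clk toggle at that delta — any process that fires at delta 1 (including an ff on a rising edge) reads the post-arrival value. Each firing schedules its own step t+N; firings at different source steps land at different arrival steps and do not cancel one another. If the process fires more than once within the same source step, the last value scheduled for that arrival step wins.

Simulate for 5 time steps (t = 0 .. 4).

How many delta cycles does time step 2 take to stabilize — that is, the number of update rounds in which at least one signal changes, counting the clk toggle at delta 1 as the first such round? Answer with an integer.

t=0 Δ0: s1=1 s2=1 clk=0 s3=1 s0=1
  Δ1: clk:0→1
  Δ2: s0:1→0
  Δ3: s1:1→0
  (3Δ to stable)
t=1 Δ0: s1=0 s2=1 clk=1 s3=1 s0=0
  Δ1: clk:1→0, s3:1→0
  (1Δ to stable)
t=2 Δ0: s1=0 s2=1 clk=0 s3=0 s0=0
  Δ1: clk:0→1
  Δ2: s0:0→1
  (2Δ to stable)
t=3 Δ0: s1=0 s2=1 clk=1 s3=0 s0=1
  Δ1: clk:1→0, s3:0→1
  Δ2: s1:0→1
  (2Δ to stable)
t=4 Δ0: s1=1 s2=1 clk=0 s3=1 s0=1
  Δ1: clk:0→1
  Δ2: s0:1→0
  Δ3: s1:1→0
  (3Δ to stable)

2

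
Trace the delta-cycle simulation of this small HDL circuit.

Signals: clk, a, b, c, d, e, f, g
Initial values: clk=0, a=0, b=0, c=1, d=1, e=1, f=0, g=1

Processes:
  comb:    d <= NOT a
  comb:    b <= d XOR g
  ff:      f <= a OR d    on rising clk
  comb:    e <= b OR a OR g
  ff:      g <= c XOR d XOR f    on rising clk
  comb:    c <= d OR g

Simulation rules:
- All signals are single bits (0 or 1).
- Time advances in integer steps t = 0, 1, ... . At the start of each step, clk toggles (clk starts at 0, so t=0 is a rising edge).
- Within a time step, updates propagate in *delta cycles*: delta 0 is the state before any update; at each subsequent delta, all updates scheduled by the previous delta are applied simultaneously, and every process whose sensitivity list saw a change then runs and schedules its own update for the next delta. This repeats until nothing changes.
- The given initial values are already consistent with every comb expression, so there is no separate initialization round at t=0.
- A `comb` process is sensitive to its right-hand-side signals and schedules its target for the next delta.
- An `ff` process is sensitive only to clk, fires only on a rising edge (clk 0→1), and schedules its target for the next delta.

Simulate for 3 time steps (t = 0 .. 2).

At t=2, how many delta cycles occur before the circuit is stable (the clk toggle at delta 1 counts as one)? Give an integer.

3

t0.Δ0 b=0 clk=0 f=0 g=1 e=1 a=0 d=1 c=1
t0.Δ1 b=0 clk=1 f=0 g=1 e=1 a=0 d=1 c=1
t0.Δ2 b=0 clk=1 f=1 g=0 e=1 a=0 d=1 c=1
t0.Δ3 b=1 clk=1 f=1 g=0 e=0 a=0 d=1 c=1
t0.Δ4 b=1 clk=1 f=1 g=0 e=1 a=0 d=1 c=1
t1.Δ0 b=1 clk=1 f=1 g=0 e=1 a=0 d=1 c=1
t1.Δ1 b=1 clk=0 f=1 g=0 e=1 a=0 d=1 c=1
t2.Δ0 b=1 clk=0 f=1 g=0 e=1 a=0 d=1 c=1
t2.Δ1 b=1 clk=1 f=1 g=0 e=1 a=0 d=1 c=1
t2.Δ2 b=1 clk=1 f=1 g=1 e=1 a=0 d=1 c=1
t2.Δ3 b=0 clk=1 f=1 g=1 e=1 a=0 d=1 c=1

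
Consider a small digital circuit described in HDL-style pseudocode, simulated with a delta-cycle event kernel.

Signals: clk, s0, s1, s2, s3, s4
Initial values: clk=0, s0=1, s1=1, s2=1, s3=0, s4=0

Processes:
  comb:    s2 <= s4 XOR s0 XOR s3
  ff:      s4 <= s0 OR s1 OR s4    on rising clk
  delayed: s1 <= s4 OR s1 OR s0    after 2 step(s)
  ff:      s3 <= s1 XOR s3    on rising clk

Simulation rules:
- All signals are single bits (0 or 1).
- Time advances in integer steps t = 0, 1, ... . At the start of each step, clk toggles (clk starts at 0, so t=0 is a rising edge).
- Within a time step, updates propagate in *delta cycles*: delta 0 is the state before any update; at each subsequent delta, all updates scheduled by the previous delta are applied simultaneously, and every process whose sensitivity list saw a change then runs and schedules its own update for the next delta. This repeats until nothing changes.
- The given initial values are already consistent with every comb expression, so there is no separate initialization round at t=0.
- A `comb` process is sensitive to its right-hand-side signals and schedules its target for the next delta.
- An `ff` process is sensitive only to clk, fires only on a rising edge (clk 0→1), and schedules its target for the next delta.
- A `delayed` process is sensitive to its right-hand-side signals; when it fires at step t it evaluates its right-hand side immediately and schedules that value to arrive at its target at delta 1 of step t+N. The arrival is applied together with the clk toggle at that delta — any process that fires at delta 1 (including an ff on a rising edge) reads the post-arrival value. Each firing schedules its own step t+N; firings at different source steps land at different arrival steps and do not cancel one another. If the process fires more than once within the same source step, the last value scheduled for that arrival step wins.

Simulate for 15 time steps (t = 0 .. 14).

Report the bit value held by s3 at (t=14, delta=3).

0

t0.Δ0 s2=1 clk=0 s0=1 s1=1 s3=0 s4=0
t0.Δ1 s2=1 clk=1 s0=1 s1=1 s3=0 s4=0
t0.Δ2 s2=1 clk=1 s0=1 s1=1 s3=1 s4=1
t1.Δ0 s2=1 clk=1 s0=1 s1=1 s3=1 s4=1
t1.Δ1 s2=1 clk=0 s0=1 s1=1 s3=1 s4=1
t2.Δ0 s2=1 clk=0 s0=1 s1=1 s3=1 s4=1
t2.Δ1 s2=1 clk=1 s0=1 s1=1 s3=1 s4=1
t2.Δ2 s2=1 clk=1 s0=1 s1=1 s3=0 s4=1
t2.Δ3 s2=0 clk=1 s0=1 s1=1 s3=0 s4=1
t3.Δ0 s2=0 clk=1 s0=1 s1=1 s3=0 s4=1
t3.Δ1 s2=0 clk=0 s0=1 s1=1 s3=0 s4=1
t4.Δ0 s2=0 clk=0 s0=1 s1=1 s3=0 s4=1
t4.Δ1 s2=0 clk=1 s0=1 s1=1 s3=0 s4=1
t4.Δ2 s2=0 clk=1 s0=1 s1=1 s3=1 s4=1
t4.Δ3 s2=1 clk=1 s0=1 s1=1 s3=1 s4=1
t5.Δ0 s2=1 clk=1 s0=1 s1=1 s3=1 s4=1
t5.Δ1 s2=1 clk=0 s0=1 s1=1 s3=1 s4=1
t6.Δ0 s2=1 clk=0 s0=1 s1=1 s3=1 s4=1
t6.Δ1 s2=1 clk=1 s0=1 s1=1 s3=1 s4=1
t6.Δ2 s2=1 clk=1 s0=1 s1=1 s3=0 s4=1
t6.Δ3 s2=0 clk=1 s0=1 s1=1 s3=0 s4=1
t7.Δ0 s2=0 clk=1 s0=1 s1=1 s3=0 s4=1
t7.Δ1 s2=0 clk=0 s0=1 s1=1 s3=0 s4=1
t8.Δ0 s2=0 clk=0 s0=1 s1=1 s3=0 s4=1
t8.Δ1 s2=0 clk=1 s0=1 s1=1 s3=0 s4=1
t8.Δ2 s2=0 clk=1 s0=1 s1=1 s3=1 s4=1
t8.Δ3 s2=1 clk=1 s0=1 s1=1 s3=1 s4=1
t9.Δ0 s2=1 clk=1 s0=1 s1=1 s3=1 s4=1
t9.Δ1 s2=1 clk=0 s0=1 s1=1 s3=1 s4=1
t10.Δ0 s2=1 clk=0 s0=1 s1=1 s3=1 s4=1
t10.Δ1 s2=1 clk=1 s0=1 s1=1 s3=1 s4=1
t10.Δ2 s2=1 clk=1 s0=1 s1=1 s3=0 s4=1
t10.Δ3 s2=0 clk=1 s0=1 s1=1 s3=0 s4=1
t11.Δ0 s2=0 clk=1 s0=1 s1=1 s3=0 s4=1
t11.Δ1 s2=0 clk=0 s0=1 s1=1 s3=0 s4=1
t12.Δ0 s2=0 clk=0 s0=1 s1=1 s3=0 s4=1
t12.Δ1 s2=0 clk=1 s0=1 s1=1 s3=0 s4=1
t12.Δ2 s2=0 clk=1 s0=1 s1=1 s3=1 s4=1
t12.Δ3 s2=1 clk=1 s0=1 s1=1 s3=1 s4=1
t13.Δ0 s2=1 clk=1 s0=1 s1=1 s3=1 s4=1
t13.Δ1 s2=1 clk=0 s0=1 s1=1 s3=1 s4=1
t14.Δ0 s2=1 clk=0 s0=1 s1=1 s3=1 s4=1
t14.Δ1 s2=1 clk=1 s0=1 s1=1 s3=1 s4=1
t14.Δ2 s2=1 clk=1 s0=1 s1=1 s3=0 s4=1
t14.Δ3 s2=0 clk=1 s0=1 s1=1 s3=0 s4=1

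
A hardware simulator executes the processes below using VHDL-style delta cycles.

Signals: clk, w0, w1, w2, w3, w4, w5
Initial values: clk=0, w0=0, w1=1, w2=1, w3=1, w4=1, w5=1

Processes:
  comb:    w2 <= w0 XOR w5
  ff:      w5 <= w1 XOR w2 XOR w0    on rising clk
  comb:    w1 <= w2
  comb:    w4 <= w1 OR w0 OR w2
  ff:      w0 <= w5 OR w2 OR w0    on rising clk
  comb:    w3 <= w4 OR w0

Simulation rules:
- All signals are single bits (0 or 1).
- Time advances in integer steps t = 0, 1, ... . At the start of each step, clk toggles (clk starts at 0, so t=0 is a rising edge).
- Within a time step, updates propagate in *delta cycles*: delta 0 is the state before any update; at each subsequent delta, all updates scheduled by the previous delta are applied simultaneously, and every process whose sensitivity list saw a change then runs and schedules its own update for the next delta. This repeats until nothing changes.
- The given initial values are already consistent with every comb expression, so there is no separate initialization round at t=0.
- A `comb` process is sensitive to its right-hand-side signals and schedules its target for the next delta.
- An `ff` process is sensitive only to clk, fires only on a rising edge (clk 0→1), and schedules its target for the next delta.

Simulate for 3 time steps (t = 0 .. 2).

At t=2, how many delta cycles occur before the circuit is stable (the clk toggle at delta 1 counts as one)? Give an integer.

4

t=0 Δ0: w4=1 w2=1 clk=0 w3=1 w0=0 w5=1 w1=1
  Δ1: clk:0→1
  Δ2: w0:0→1, w5:1→0
  (2Δ to stable)
t=1 Δ0: w4=1 w2=1 clk=1 w3=1 w0=1 w5=0 w1=1
  Δ1: clk:1→0
  (1Δ to stable)
t=2 Δ0: w4=1 w2=1 clk=0 w3=1 w0=1 w5=0 w1=1
  Δ1: clk:0→1
  Δ2: w5:0→1
  Δ3: w2:1→0
  Δ4: w1:1→0
  (4Δ to stable)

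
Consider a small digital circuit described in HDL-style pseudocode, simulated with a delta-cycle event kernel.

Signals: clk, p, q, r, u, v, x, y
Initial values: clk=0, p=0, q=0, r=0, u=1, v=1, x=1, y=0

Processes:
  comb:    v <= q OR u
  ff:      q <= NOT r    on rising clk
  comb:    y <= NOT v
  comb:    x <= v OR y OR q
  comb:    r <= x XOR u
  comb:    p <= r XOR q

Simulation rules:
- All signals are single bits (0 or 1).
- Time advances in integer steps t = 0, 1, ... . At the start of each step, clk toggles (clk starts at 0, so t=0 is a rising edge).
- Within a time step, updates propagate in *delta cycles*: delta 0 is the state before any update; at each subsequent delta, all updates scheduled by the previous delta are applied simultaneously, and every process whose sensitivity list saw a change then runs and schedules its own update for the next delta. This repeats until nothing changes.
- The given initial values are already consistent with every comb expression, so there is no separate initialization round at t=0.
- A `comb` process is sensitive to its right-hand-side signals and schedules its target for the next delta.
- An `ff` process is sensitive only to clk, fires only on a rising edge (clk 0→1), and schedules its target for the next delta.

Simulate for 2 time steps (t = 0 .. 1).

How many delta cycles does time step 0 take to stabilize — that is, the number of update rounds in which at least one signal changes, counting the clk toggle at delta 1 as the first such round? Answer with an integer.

t=0 Δ0: p=0 x=1 v=1 y=0 clk=0 q=0 r=0 u=1
  Δ1: clk:0→1
  Δ2: q:0→1
  Δ3: p:0→1
  (3Δ to stable)
t=1 Δ0: p=1 x=1 v=1 y=0 clk=1 q=1 r=0 u=1
  Δ1: clk:1→0
  (1Δ to stable)

3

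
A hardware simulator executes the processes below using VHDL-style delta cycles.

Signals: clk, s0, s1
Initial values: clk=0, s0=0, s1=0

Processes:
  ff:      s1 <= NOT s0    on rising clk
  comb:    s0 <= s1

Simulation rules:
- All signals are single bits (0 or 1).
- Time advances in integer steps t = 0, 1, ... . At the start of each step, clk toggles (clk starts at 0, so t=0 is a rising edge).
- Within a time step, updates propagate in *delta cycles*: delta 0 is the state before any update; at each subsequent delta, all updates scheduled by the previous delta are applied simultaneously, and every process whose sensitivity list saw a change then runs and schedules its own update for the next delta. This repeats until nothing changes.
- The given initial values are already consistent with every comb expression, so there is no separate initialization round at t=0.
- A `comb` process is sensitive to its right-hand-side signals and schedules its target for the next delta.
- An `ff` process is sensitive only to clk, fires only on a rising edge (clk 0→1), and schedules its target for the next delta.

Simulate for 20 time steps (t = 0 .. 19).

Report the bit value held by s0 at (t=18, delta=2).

t=0 Δ0: clk=0 s1=0 s0=0
  Δ1: clk:0→1
  Δ2: s1:0→1
  Δ3: s0:0→1
  (3Δ to stable)
t=1 Δ0: clk=1 s1=1 s0=1
  Δ1: clk:1→0
  (1Δ to stable)
t=2 Δ0: clk=0 s1=1 s0=1
  Δ1: clk:0→1
  Δ2: s1:1→0
  Δ3: s0:1→0
  (3Δ to stable)
t=3 Δ0: clk=1 s1=0 s0=0
  Δ1: clk:1→0
  (1Δ to stable)
t=4 Δ0: clk=0 s1=0 s0=0
  Δ1: clk:0→1
  Δ2: s1:0→1
  Δ3: s0:0→1
  (3Δ to stable)
t=5 Δ0: clk=1 s1=1 s0=1
  Δ1: clk:1→0
  (1Δ to stable)
t=6 Δ0: clk=0 s1=1 s0=1
  Δ1: clk:0→1
  Δ2: s1:1→0
  Δ3: s0:1→0
  (3Δ to stable)
t=7 Δ0: clk=1 s1=0 s0=0
  Δ1: clk:1→0
  (1Δ to stable)
t=8 Δ0: clk=0 s1=0 s0=0
  Δ1: clk:0→1
  Δ2: s1:0→1
  Δ3: s0:0→1
  (3Δ to stable)
t=9 Δ0: clk=1 s1=1 s0=1
  Δ1: clk:1→0
  (1Δ to stable)
t=10 Δ0: clk=0 s1=1 s0=1
  Δ1: clk:0→1
  Δ2: s1:1→0
  Δ3: s0:1→0
  (3Δ to stable)
t=11 Δ0: clk=1 s1=0 s0=0
  Δ1: clk:1→0
  (1Δ to stable)
t=12 Δ0: clk=0 s1=0 s0=0
  Δ1: clk:0→1
  Δ2: s1:0→1
  Δ3: s0:0→1
  (3Δ to stable)
t=13 Δ0: clk=1 s1=1 s0=1
  Δ1: clk:1→0
  (1Δ to stable)
t=14 Δ0: clk=0 s1=1 s0=1
  Δ1: clk:0→1
  Δ2: s1:1→0
  Δ3: s0:1→0
  (3Δ to stable)
t=15 Δ0: clk=1 s1=0 s0=0
  Δ1: clk:1→0
  (1Δ to stable)
t=16 Δ0: clk=0 s1=0 s0=0
  Δ1: clk:0→1
  Δ2: s1:0→1
  Δ3: s0:0→1
  (3Δ to stable)
t=17 Δ0: clk=1 s1=1 s0=1
  Δ1: clk:1→0
  (1Δ to stable)
t=18 Δ0: clk=0 s1=1 s0=1
  Δ1: clk:0→1
  Δ2: s1:1→0
  Δ3: s0:1→0
  (3Δ to stable)
t=19 Δ0: clk=1 s1=0 s0=0
  Δ1: clk:1→0
  (1Δ to stable)

1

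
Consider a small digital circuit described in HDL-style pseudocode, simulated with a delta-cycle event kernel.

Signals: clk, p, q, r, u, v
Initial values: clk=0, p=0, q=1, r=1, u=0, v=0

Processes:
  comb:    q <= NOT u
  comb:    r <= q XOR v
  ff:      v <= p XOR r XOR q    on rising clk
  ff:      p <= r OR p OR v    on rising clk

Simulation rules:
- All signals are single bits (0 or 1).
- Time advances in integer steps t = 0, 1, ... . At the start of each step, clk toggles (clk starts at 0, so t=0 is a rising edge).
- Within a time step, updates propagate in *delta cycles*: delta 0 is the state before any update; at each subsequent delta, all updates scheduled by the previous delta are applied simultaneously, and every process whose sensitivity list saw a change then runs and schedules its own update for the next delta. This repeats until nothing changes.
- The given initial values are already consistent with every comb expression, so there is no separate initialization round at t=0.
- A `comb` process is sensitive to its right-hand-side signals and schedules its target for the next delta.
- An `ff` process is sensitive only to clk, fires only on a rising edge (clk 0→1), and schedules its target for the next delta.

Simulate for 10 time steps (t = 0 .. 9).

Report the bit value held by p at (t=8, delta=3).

t=0 Δ0: u=0 v=0 p=0 q=1 r=1 clk=0
  Δ1: clk:0→1
  Δ2: p:0→1
  (2Δ to stable)
t=1 Δ0: u=0 v=0 p=1 q=1 r=1 clk=1
  Δ1: clk:1→0
  (1Δ to stable)
t=2 Δ0: u=0 v=0 p=1 q=1 r=1 clk=0
  Δ1: clk:0→1
  Δ2: v:0→1
  Δ3: r:1→0
  (3Δ to stable)
t=3 Δ0: u=0 v=1 p=1 q=1 r=0 clk=1
  Δ1: clk:1→0
  (1Δ to stable)
t=4 Δ0: u=0 v=1 p=1 q=1 r=0 clk=0
  Δ1: clk:0→1
  Δ2: v:1→0
  Δ3: r:0→1
  (3Δ to stable)
t=5 Δ0: u=0 v=0 p=1 q=1 r=1 clk=1
  Δ1: clk:1→0
  (1Δ to stable)
t=6 Δ0: u=0 v=0 p=1 q=1 r=1 clk=0
  Δ1: clk:0→1
  Δ2: v:0→1
  Δ3: r:1→0
  (3Δ to stable)
t=7 Δ0: u=0 v=1 p=1 q=1 r=0 clk=1
  Δ1: clk:1→0
  (1Δ to stable)
t=8 Δ0: u=0 v=1 p=1 q=1 r=0 clk=0
  Δ1: clk:0→1
  Δ2: v:1→0
  Δ3: r:0→1
  (3Δ to stable)
t=9 Δ0: u=0 v=0 p=1 q=1 r=1 clk=1
  Δ1: clk:1→0
  (1Δ to stable)

1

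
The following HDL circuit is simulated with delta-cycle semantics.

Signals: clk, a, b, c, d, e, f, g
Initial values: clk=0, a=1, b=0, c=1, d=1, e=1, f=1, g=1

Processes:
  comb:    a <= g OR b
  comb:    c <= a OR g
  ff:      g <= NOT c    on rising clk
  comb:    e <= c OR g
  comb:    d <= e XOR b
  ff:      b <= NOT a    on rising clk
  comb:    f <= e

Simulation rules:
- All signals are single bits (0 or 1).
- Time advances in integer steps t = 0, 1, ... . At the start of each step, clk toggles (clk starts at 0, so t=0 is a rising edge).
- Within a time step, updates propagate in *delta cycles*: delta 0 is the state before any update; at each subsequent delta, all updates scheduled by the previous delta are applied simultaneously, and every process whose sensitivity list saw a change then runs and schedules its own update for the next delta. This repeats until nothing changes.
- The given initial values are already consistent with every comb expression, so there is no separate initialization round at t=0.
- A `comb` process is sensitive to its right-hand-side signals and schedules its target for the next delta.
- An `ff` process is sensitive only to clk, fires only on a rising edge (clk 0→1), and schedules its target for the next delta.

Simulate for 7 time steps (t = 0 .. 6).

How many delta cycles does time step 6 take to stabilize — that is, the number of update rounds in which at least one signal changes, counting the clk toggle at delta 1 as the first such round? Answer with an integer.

4

t0.Δ0 e=1 f=1 d=1 c=1 clk=0 g=1 b=0 a=1
t0.Δ1 e=1 f=1 d=1 c=1 clk=1 g=1 b=0 a=1
t0.Δ2 e=1 f=1 d=1 c=1 clk=1 g=0 b=0 a=1
t0.Δ3 e=1 f=1 d=1 c=1 clk=1 g=0 b=0 a=0
t0.Δ4 e=1 f=1 d=1 c=0 clk=1 g=0 b=0 a=0
t0.Δ5 e=0 f=1 d=1 c=0 clk=1 g=0 b=0 a=0
t0.Δ6 e=0 f=0 d=0 c=0 clk=1 g=0 b=0 a=0
t1.Δ0 e=0 f=0 d=0 c=0 clk=1 g=0 b=0 a=0
t1.Δ1 e=0 f=0 d=0 c=0 clk=0 g=0 b=0 a=0
t2.Δ0 e=0 f=0 d=0 c=0 clk=0 g=0 b=0 a=0
t2.Δ1 e=0 f=0 d=0 c=0 clk=1 g=0 b=0 a=0
t2.Δ2 e=0 f=0 d=0 c=0 clk=1 g=1 b=1 a=0
t2.Δ3 e=1 f=0 d=1 c=1 clk=1 g=1 b=1 a=1
t2.Δ4 e=1 f=1 d=0 c=1 clk=1 g=1 b=1 a=1
t3.Δ0 e=1 f=1 d=0 c=1 clk=1 g=1 b=1 a=1
t3.Δ1 e=1 f=1 d=0 c=1 clk=0 g=1 b=1 a=1
t4.Δ0 e=1 f=1 d=0 c=1 clk=0 g=1 b=1 a=1
t4.Δ1 e=1 f=1 d=0 c=1 clk=1 g=1 b=1 a=1
t4.Δ2 e=1 f=1 d=0 c=1 clk=1 g=0 b=0 a=1
t4.Δ3 e=1 f=1 d=1 c=1 clk=1 g=0 b=0 a=0
t4.Δ4 e=1 f=1 d=1 c=0 clk=1 g=0 b=0 a=0
t4.Δ5 e=0 f=1 d=1 c=0 clk=1 g=0 b=0 a=0
t4.Δ6 e=0 f=0 d=0 c=0 clk=1 g=0 b=0 a=0
t5.Δ0 e=0 f=0 d=0 c=0 clk=1 g=0 b=0 a=0
t5.Δ1 e=0 f=0 d=0 c=0 clk=0 g=0 b=0 a=0
t6.Δ0 e=0 f=0 d=0 c=0 clk=0 g=0 b=0 a=0
t6.Δ1 e=0 f=0 d=0 c=0 clk=1 g=0 b=0 a=0
t6.Δ2 e=0 f=0 d=0 c=0 clk=1 g=1 b=1 a=0
t6.Δ3 e=1 f=0 d=1 c=1 clk=1 g=1 b=1 a=1
t6.Δ4 e=1 f=1 d=0 c=1 clk=1 g=1 b=1 a=1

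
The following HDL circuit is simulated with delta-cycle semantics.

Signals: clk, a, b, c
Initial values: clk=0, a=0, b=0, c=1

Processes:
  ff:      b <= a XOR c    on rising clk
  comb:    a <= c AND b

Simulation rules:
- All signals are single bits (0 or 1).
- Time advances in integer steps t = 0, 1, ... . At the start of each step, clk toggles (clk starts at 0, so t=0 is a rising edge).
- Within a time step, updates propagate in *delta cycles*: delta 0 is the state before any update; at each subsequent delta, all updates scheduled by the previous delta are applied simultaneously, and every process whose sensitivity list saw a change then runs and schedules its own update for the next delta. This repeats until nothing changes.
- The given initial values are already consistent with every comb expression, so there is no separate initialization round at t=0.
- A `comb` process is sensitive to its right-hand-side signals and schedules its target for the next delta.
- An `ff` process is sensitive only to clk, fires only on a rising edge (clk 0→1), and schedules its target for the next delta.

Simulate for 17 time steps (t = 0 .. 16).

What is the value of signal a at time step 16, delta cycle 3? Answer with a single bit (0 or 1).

1

[bits: a,clk,c,b]
t=0: Δ0=0010 Δ1=0110 Δ2=0111 Δ3=1111 | 3Δ
t=1: Δ0=1111 Δ1=1011 | 1Δ
t=2: Δ0=1011 Δ1=1111 Δ2=1110 Δ3=0110 | 3Δ
t=3: Δ0=0110 Δ1=0010 | 1Δ
t=4: Δ0=0010 Δ1=0110 Δ2=0111 Δ3=1111 | 3Δ
t=5: Δ0=1111 Δ1=1011 | 1Δ
t=6: Δ0=1011 Δ1=1111 Δ2=1110 Δ3=0110 | 3Δ
t=7: Δ0=0110 Δ1=0010 | 1Δ
t=8: Δ0=0010 Δ1=0110 Δ2=0111 Δ3=1111 | 3Δ
t=9: Δ0=1111 Δ1=1011 | 1Δ
t=10: Δ0=1011 Δ1=1111 Δ2=1110 Δ3=0110 | 3Δ
t=11: Δ0=0110 Δ1=0010 | 1Δ
t=12: Δ0=0010 Δ1=0110 Δ2=0111 Δ3=1111 | 3Δ
t=13: Δ0=1111 Δ1=1011 | 1Δ
t=14: Δ0=1011 Δ1=1111 Δ2=1110 Δ3=0110 | 3Δ
t=15: Δ0=0110 Δ1=0010 | 1Δ
t=16: Δ0=0010 Δ1=0110 Δ2=0111 Δ3=1111 | 3Δ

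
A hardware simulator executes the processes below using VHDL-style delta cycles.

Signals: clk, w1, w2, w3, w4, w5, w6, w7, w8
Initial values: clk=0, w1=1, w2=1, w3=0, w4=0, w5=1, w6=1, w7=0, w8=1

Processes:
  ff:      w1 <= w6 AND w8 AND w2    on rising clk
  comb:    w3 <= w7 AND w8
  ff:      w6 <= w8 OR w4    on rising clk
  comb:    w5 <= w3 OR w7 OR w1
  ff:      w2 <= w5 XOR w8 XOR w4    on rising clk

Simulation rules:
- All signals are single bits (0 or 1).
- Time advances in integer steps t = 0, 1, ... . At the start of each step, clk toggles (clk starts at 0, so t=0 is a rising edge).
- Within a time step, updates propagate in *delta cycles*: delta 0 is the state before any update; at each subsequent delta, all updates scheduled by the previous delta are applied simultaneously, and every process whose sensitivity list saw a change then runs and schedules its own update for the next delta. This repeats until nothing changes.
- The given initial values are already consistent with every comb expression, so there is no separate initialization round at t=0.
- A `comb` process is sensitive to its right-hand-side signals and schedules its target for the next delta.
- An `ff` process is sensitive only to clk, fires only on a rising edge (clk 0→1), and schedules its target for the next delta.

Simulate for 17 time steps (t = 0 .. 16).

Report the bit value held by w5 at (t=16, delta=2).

t0.Δ0 w5=1 w7=0 w4=0 w3=0 clk=0 w6=1 w2=1 w1=1 w8=1
t0.Δ1 w5=1 w7=0 w4=0 w3=0 clk=1 w6=1 w2=1 w1=1 w8=1
t0.Δ2 w5=1 w7=0 w4=0 w3=0 clk=1 w6=1 w2=0 w1=1 w8=1
t1.Δ0 w5=1 w7=0 w4=0 w3=0 clk=1 w6=1 w2=0 w1=1 w8=1
t1.Δ1 w5=1 w7=0 w4=0 w3=0 clk=0 w6=1 w2=0 w1=1 w8=1
t2.Δ0 w5=1 w7=0 w4=0 w3=0 clk=0 w6=1 w2=0 w1=1 w8=1
t2.Δ1 w5=1 w7=0 w4=0 w3=0 clk=1 w6=1 w2=0 w1=1 w8=1
t2.Δ2 w5=1 w7=0 w4=0 w3=0 clk=1 w6=1 w2=0 w1=0 w8=1
t2.Δ3 w5=0 w7=0 w4=0 w3=0 clk=1 w6=1 w2=0 w1=0 w8=1
t3.Δ0 w5=0 w7=0 w4=0 w3=0 clk=1 w6=1 w2=0 w1=0 w8=1
t3.Δ1 w5=0 w7=0 w4=0 w3=0 clk=0 w6=1 w2=0 w1=0 w8=1
t4.Δ0 w5=0 w7=0 w4=0 w3=0 clk=0 w6=1 w2=0 w1=0 w8=1
t4.Δ1 w5=0 w7=0 w4=0 w3=0 clk=1 w6=1 w2=0 w1=0 w8=1
t4.Δ2 w5=0 w7=0 w4=0 w3=0 clk=1 w6=1 w2=1 w1=0 w8=1
t5.Δ0 w5=0 w7=0 w4=0 w3=0 clk=1 w6=1 w2=1 w1=0 w8=1
t5.Δ1 w5=0 w7=0 w4=0 w3=0 clk=0 w6=1 w2=1 w1=0 w8=1
t6.Δ0 w5=0 w7=0 w4=0 w3=0 clk=0 w6=1 w2=1 w1=0 w8=1
t6.Δ1 w5=0 w7=0 w4=0 w3=0 clk=1 w6=1 w2=1 w1=0 w8=1
t6.Δ2 w5=0 w7=0 w4=0 w3=0 clk=1 w6=1 w2=1 w1=1 w8=1
t6.Δ3 w5=1 w7=0 w4=0 w3=0 clk=1 w6=1 w2=1 w1=1 w8=1
t7.Δ0 w5=1 w7=0 w4=0 w3=0 clk=1 w6=1 w2=1 w1=1 w8=1
t7.Δ1 w5=1 w7=0 w4=0 w3=0 clk=0 w6=1 w2=1 w1=1 w8=1
t8.Δ0 w5=1 w7=0 w4=0 w3=0 clk=0 w6=1 w2=1 w1=1 w8=1
t8.Δ1 w5=1 w7=0 w4=0 w3=0 clk=1 w6=1 w2=1 w1=1 w8=1
t8.Δ2 w5=1 w7=0 w4=0 w3=0 clk=1 w6=1 w2=0 w1=1 w8=1
t9.Δ0 w5=1 w7=0 w4=0 w3=0 clk=1 w6=1 w2=0 w1=1 w8=1
t9.Δ1 w5=1 w7=0 w4=0 w3=0 clk=0 w6=1 w2=0 w1=1 w8=1
t10.Δ0 w5=1 w7=0 w4=0 w3=0 clk=0 w6=1 w2=0 w1=1 w8=1
t10.Δ1 w5=1 w7=0 w4=0 w3=0 clk=1 w6=1 w2=0 w1=1 w8=1
t10.Δ2 w5=1 w7=0 w4=0 w3=0 clk=1 w6=1 w2=0 w1=0 w8=1
t10.Δ3 w5=0 w7=0 w4=0 w3=0 clk=1 w6=1 w2=0 w1=0 w8=1
t11.Δ0 w5=0 w7=0 w4=0 w3=0 clk=1 w6=1 w2=0 w1=0 w8=1
t11.Δ1 w5=0 w7=0 w4=0 w3=0 clk=0 w6=1 w2=0 w1=0 w8=1
t12.Δ0 w5=0 w7=0 w4=0 w3=0 clk=0 w6=1 w2=0 w1=0 w8=1
t12.Δ1 w5=0 w7=0 w4=0 w3=0 clk=1 w6=1 w2=0 w1=0 w8=1
t12.Δ2 w5=0 w7=0 w4=0 w3=0 clk=1 w6=1 w2=1 w1=0 w8=1
t13.Δ0 w5=0 w7=0 w4=0 w3=0 clk=1 w6=1 w2=1 w1=0 w8=1
t13.Δ1 w5=0 w7=0 w4=0 w3=0 clk=0 w6=1 w2=1 w1=0 w8=1
t14.Δ0 w5=0 w7=0 w4=0 w3=0 clk=0 w6=1 w2=1 w1=0 w8=1
t14.Δ1 w5=0 w7=0 w4=0 w3=0 clk=1 w6=1 w2=1 w1=0 w8=1
t14.Δ2 w5=0 w7=0 w4=0 w3=0 clk=1 w6=1 w2=1 w1=1 w8=1
t14.Δ3 w5=1 w7=0 w4=0 w3=0 clk=1 w6=1 w2=1 w1=1 w8=1
t15.Δ0 w5=1 w7=0 w4=0 w3=0 clk=1 w6=1 w2=1 w1=1 w8=1
t15.Δ1 w5=1 w7=0 w4=0 w3=0 clk=0 w6=1 w2=1 w1=1 w8=1
t16.Δ0 w5=1 w7=0 w4=0 w3=0 clk=0 w6=1 w2=1 w1=1 w8=1
t16.Δ1 w5=1 w7=0 w4=0 w3=0 clk=1 w6=1 w2=1 w1=1 w8=1
t16.Δ2 w5=1 w7=0 w4=0 w3=0 clk=1 w6=1 w2=0 w1=1 w8=1

1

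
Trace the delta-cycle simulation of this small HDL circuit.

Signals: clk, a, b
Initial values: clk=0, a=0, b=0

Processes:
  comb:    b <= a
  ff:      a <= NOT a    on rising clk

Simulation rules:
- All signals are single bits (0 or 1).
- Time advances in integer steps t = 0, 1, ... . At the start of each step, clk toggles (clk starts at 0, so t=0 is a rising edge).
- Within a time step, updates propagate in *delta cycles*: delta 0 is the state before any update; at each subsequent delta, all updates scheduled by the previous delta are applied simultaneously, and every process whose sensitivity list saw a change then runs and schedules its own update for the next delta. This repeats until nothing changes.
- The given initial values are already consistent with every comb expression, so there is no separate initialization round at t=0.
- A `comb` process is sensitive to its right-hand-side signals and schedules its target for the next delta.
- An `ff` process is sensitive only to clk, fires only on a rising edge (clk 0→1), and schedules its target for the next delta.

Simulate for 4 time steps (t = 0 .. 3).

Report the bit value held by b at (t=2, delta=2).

t0.Δ0 b=0 clk=0 a=0
t0.Δ1 b=0 clk=1 a=0
t0.Δ2 b=0 clk=1 a=1
t0.Δ3 b=1 clk=1 a=1
t1.Δ0 b=1 clk=1 a=1
t1.Δ1 b=1 clk=0 a=1
t2.Δ0 b=1 clk=0 a=1
t2.Δ1 b=1 clk=1 a=1
t2.Δ2 b=1 clk=1 a=0
t2.Δ3 b=0 clk=1 a=0
t3.Δ0 b=0 clk=1 a=0
t3.Δ1 b=0 clk=0 a=0

1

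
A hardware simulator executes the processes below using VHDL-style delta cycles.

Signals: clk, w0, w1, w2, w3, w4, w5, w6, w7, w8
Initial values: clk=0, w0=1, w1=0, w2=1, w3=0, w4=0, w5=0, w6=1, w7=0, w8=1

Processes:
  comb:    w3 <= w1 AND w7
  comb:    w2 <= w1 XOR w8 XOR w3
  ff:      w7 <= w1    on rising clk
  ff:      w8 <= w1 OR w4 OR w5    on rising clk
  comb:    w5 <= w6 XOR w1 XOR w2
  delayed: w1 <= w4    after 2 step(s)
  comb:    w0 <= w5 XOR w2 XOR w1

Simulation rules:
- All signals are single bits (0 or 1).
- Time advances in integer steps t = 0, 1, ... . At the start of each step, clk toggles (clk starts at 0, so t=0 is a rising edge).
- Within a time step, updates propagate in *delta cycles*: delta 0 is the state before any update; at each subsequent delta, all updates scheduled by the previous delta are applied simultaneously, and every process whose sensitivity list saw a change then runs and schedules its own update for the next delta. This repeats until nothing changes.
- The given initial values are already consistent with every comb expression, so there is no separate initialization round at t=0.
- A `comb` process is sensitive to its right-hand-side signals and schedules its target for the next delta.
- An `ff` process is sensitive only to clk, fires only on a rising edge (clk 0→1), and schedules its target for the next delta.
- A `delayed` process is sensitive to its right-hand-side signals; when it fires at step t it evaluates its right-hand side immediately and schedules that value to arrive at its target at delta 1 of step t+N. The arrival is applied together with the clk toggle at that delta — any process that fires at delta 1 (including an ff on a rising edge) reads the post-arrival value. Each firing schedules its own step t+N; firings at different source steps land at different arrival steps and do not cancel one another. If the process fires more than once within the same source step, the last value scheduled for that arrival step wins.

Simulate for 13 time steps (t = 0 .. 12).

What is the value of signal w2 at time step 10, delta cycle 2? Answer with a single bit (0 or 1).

0

t0.Δ0 w2=1 w7=0 w5=0 clk=0 w8=1 w0=1 w1=0 w4=0 w3=0 w6=1
t0.Δ1 w2=1 w7=0 w5=0 clk=1 w8=1 w0=1 w1=0 w4=0 w3=0 w6=1
t0.Δ2 w2=1 w7=0 w5=0 clk=1 w8=0 w0=1 w1=0 w4=0 w3=0 w6=1
t0.Δ3 w2=0 w7=0 w5=0 clk=1 w8=0 w0=1 w1=0 w4=0 w3=0 w6=1
t0.Δ4 w2=0 w7=0 w5=1 clk=1 w8=0 w0=0 w1=0 w4=0 w3=0 w6=1
t0.Δ5 w2=0 w7=0 w5=1 clk=1 w8=0 w0=1 w1=0 w4=0 w3=0 w6=1
t1.Δ0 w2=0 w7=0 w5=1 clk=1 w8=0 w0=1 w1=0 w4=0 w3=0 w6=1
t1.Δ1 w2=0 w7=0 w5=1 clk=0 w8=0 w0=1 w1=0 w4=0 w3=0 w6=1
t2.Δ0 w2=0 w7=0 w5=1 clk=0 w8=0 w0=1 w1=0 w4=0 w3=0 w6=1
t2.Δ1 w2=0 w7=0 w5=1 clk=1 w8=0 w0=1 w1=0 w4=0 w3=0 w6=1
t2.Δ2 w2=0 w7=0 w5=1 clk=1 w8=1 w0=1 w1=0 w4=0 w3=0 w6=1
t2.Δ3 w2=1 w7=0 w5=1 clk=1 w8=1 w0=1 w1=0 w4=0 w3=0 w6=1
t2.Δ4 w2=1 w7=0 w5=0 clk=1 w8=1 w0=0 w1=0 w4=0 w3=0 w6=1
t2.Δ5 w2=1 w7=0 w5=0 clk=1 w8=1 w0=1 w1=0 w4=0 w3=0 w6=1
t3.Δ0 w2=1 w7=0 w5=0 clk=1 w8=1 w0=1 w1=0 w4=0 w3=0 w6=1
t3.Δ1 w2=1 w7=0 w5=0 clk=0 w8=1 w0=1 w1=0 w4=0 w3=0 w6=1
t4.Δ0 w2=1 w7=0 w5=0 clk=0 w8=1 w0=1 w1=0 w4=0 w3=0 w6=1
t4.Δ1 w2=1 w7=0 w5=0 clk=1 w8=1 w0=1 w1=0 w4=0 w3=0 w6=1
t4.Δ2 w2=1 w7=0 w5=0 clk=1 w8=0 w0=1 w1=0 w4=0 w3=0 w6=1
t4.Δ3 w2=0 w7=0 w5=0 clk=1 w8=0 w0=1 w1=0 w4=0 w3=0 w6=1
t4.Δ4 w2=0 w7=0 w5=1 clk=1 w8=0 w0=0 w1=0 w4=0 w3=0 w6=1
t4.Δ5 w2=0 w7=0 w5=1 clk=1 w8=0 w0=1 w1=0 w4=0 w3=0 w6=1
t5.Δ0 w2=0 w7=0 w5=1 clk=1 w8=0 w0=1 w1=0 w4=0 w3=0 w6=1
t5.Δ1 w2=0 w7=0 w5=1 clk=0 w8=0 w0=1 w1=0 w4=0 w3=0 w6=1
t6.Δ0 w2=0 w7=0 w5=1 clk=0 w8=0 w0=1 w1=0 w4=0 w3=0 w6=1
t6.Δ1 w2=0 w7=0 w5=1 clk=1 w8=0 w0=1 w1=0 w4=0 w3=0 w6=1
t6.Δ2 w2=0 w7=0 w5=1 clk=1 w8=1 w0=1 w1=0 w4=0 w3=0 w6=1
t6.Δ3 w2=1 w7=0 w5=1 clk=1 w8=1 w0=1 w1=0 w4=0 w3=0 w6=1
t6.Δ4 w2=1 w7=0 w5=0 clk=1 w8=1 w0=0 w1=0 w4=0 w3=0 w6=1
t6.Δ5 w2=1 w7=0 w5=0 clk=1 w8=1 w0=1 w1=0 w4=0 w3=0 w6=1
t7.Δ0 w2=1 w7=0 w5=0 clk=1 w8=1 w0=1 w1=0 w4=0 w3=0 w6=1
t7.Δ1 w2=1 w7=0 w5=0 clk=0 w8=1 w0=1 w1=0 w4=0 w3=0 w6=1
t8.Δ0 w2=1 w7=0 w5=0 clk=0 w8=1 w0=1 w1=0 w4=0 w3=0 w6=1
t8.Δ1 w2=1 w7=0 w5=0 clk=1 w8=1 w0=1 w1=0 w4=0 w3=0 w6=1
t8.Δ2 w2=1 w7=0 w5=0 clk=1 w8=0 w0=1 w1=0 w4=0 w3=0 w6=1
t8.Δ3 w2=0 w7=0 w5=0 clk=1 w8=0 w0=1 w1=0 w4=0 w3=0 w6=1
t8.Δ4 w2=0 w7=0 w5=1 clk=1 w8=0 w0=0 w1=0 w4=0 w3=0 w6=1
t8.Δ5 w2=0 w7=0 w5=1 clk=1 w8=0 w0=1 w1=0 w4=0 w3=0 w6=1
t9.Δ0 w2=0 w7=0 w5=1 clk=1 w8=0 w0=1 w1=0 w4=0 w3=0 w6=1
t9.Δ1 w2=0 w7=0 w5=1 clk=0 w8=0 w0=1 w1=0 w4=0 w3=0 w6=1
t10.Δ0 w2=0 w7=0 w5=1 clk=0 w8=0 w0=1 w1=0 w4=0 w3=0 w6=1
t10.Δ1 w2=0 w7=0 w5=1 clk=1 w8=0 w0=1 w1=0 w4=0 w3=0 w6=1
t10.Δ2 w2=0 w7=0 w5=1 clk=1 w8=1 w0=1 w1=0 w4=0 w3=0 w6=1
t10.Δ3 w2=1 w7=0 w5=1 clk=1 w8=1 w0=1 w1=0 w4=0 w3=0 w6=1
t10.Δ4 w2=1 w7=0 w5=0 clk=1 w8=1 w0=0 w1=0 w4=0 w3=0 w6=1
t10.Δ5 w2=1 w7=0 w5=0 clk=1 w8=1 w0=1 w1=0 w4=0 w3=0 w6=1
t11.Δ0 w2=1 w7=0 w5=0 clk=1 w8=1 w0=1 w1=0 w4=0 w3=0 w6=1
t11.Δ1 w2=1 w7=0 w5=0 clk=0 w8=1 w0=1 w1=0 w4=0 w3=0 w6=1
t12.Δ0 w2=1 w7=0 w5=0 clk=0 w8=1 w0=1 w1=0 w4=0 w3=0 w6=1
t12.Δ1 w2=1 w7=0 w5=0 clk=1 w8=1 w0=1 w1=0 w4=0 w3=0 w6=1
t12.Δ2 w2=1 w7=0 w5=0 clk=1 w8=0 w0=1 w1=0 w4=0 w3=0 w6=1
t12.Δ3 w2=0 w7=0 w5=0 clk=1 w8=0 w0=1 w1=0 w4=0 w3=0 w6=1
t12.Δ4 w2=0 w7=0 w5=1 clk=1 w8=0 w0=0 w1=0 w4=0 w3=0 w6=1
t12.Δ5 w2=0 w7=0 w5=1 clk=1 w8=0 w0=1 w1=0 w4=0 w3=0 w6=1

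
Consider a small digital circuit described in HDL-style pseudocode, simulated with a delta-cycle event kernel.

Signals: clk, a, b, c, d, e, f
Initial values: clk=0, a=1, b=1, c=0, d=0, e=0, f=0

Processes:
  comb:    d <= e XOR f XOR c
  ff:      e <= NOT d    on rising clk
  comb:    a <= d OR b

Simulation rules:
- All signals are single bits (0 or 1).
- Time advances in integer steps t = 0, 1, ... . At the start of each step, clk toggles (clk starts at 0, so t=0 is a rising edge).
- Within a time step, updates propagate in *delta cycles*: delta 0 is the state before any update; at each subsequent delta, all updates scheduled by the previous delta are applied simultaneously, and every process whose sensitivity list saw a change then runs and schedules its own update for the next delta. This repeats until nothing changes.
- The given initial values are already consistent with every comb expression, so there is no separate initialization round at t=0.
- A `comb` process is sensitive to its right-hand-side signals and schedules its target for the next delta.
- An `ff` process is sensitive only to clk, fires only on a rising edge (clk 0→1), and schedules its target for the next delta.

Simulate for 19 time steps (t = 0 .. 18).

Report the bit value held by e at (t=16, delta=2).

1

t0.Δ0 d=0 c=0 clk=0 e=0 a=1 b=1 f=0
t0.Δ1 d=0 c=0 clk=1 e=0 a=1 b=1 f=0
t0.Δ2 d=0 c=0 clk=1 e=1 a=1 b=1 f=0
t0.Δ3 d=1 c=0 clk=1 e=1 a=1 b=1 f=0
t1.Δ0 d=1 c=0 clk=1 e=1 a=1 b=1 f=0
t1.Δ1 d=1 c=0 clk=0 e=1 a=1 b=1 f=0
t2.Δ0 d=1 c=0 clk=0 e=1 a=1 b=1 f=0
t2.Δ1 d=1 c=0 clk=1 e=1 a=1 b=1 f=0
t2.Δ2 d=1 c=0 clk=1 e=0 a=1 b=1 f=0
t2.Δ3 d=0 c=0 clk=1 e=0 a=1 b=1 f=0
t3.Δ0 d=0 c=0 clk=1 e=0 a=1 b=1 f=0
t3.Δ1 d=0 c=0 clk=0 e=0 a=1 b=1 f=0
t4.Δ0 d=0 c=0 clk=0 e=0 a=1 b=1 f=0
t4.Δ1 d=0 c=0 clk=1 e=0 a=1 b=1 f=0
t4.Δ2 d=0 c=0 clk=1 e=1 a=1 b=1 f=0
t4.Δ3 d=1 c=0 clk=1 e=1 a=1 b=1 f=0
t5.Δ0 d=1 c=0 clk=1 e=1 a=1 b=1 f=0
t5.Δ1 d=1 c=0 clk=0 e=1 a=1 b=1 f=0
t6.Δ0 d=1 c=0 clk=0 e=1 a=1 b=1 f=0
t6.Δ1 d=1 c=0 clk=1 e=1 a=1 b=1 f=0
t6.Δ2 d=1 c=0 clk=1 e=0 a=1 b=1 f=0
t6.Δ3 d=0 c=0 clk=1 e=0 a=1 b=1 f=0
t7.Δ0 d=0 c=0 clk=1 e=0 a=1 b=1 f=0
t7.Δ1 d=0 c=0 clk=0 e=0 a=1 b=1 f=0
t8.Δ0 d=0 c=0 clk=0 e=0 a=1 b=1 f=0
t8.Δ1 d=0 c=0 clk=1 e=0 a=1 b=1 f=0
t8.Δ2 d=0 c=0 clk=1 e=1 a=1 b=1 f=0
t8.Δ3 d=1 c=0 clk=1 e=1 a=1 b=1 f=0
t9.Δ0 d=1 c=0 clk=1 e=1 a=1 b=1 f=0
t9.Δ1 d=1 c=0 clk=0 e=1 a=1 b=1 f=0
t10.Δ0 d=1 c=0 clk=0 e=1 a=1 b=1 f=0
t10.Δ1 d=1 c=0 clk=1 e=1 a=1 b=1 f=0
t10.Δ2 d=1 c=0 clk=1 e=0 a=1 b=1 f=0
t10.Δ3 d=0 c=0 clk=1 e=0 a=1 b=1 f=0
t11.Δ0 d=0 c=0 clk=1 e=0 a=1 b=1 f=0
t11.Δ1 d=0 c=0 clk=0 e=0 a=1 b=1 f=0
t12.Δ0 d=0 c=0 clk=0 e=0 a=1 b=1 f=0
t12.Δ1 d=0 c=0 clk=1 e=0 a=1 b=1 f=0
t12.Δ2 d=0 c=0 clk=1 e=1 a=1 b=1 f=0
t12.Δ3 d=1 c=0 clk=1 e=1 a=1 b=1 f=0
t13.Δ0 d=1 c=0 clk=1 e=1 a=1 b=1 f=0
t13.Δ1 d=1 c=0 clk=0 e=1 a=1 b=1 f=0
t14.Δ0 d=1 c=0 clk=0 e=1 a=1 b=1 f=0
t14.Δ1 d=1 c=0 clk=1 e=1 a=1 b=1 f=0
t14.Δ2 d=1 c=0 clk=1 e=0 a=1 b=1 f=0
t14.Δ3 d=0 c=0 clk=1 e=0 a=1 b=1 f=0
t15.Δ0 d=0 c=0 clk=1 e=0 a=1 b=1 f=0
t15.Δ1 d=0 c=0 clk=0 e=0 a=1 b=1 f=0
t16.Δ0 d=0 c=0 clk=0 e=0 a=1 b=1 f=0
t16.Δ1 d=0 c=0 clk=1 e=0 a=1 b=1 f=0
t16.Δ2 d=0 c=0 clk=1 e=1 a=1 b=1 f=0
t16.Δ3 d=1 c=0 clk=1 e=1 a=1 b=1 f=0
t17.Δ0 d=1 c=0 clk=1 e=1 a=1 b=1 f=0
t17.Δ1 d=1 c=0 clk=0 e=1 a=1 b=1 f=0
t18.Δ0 d=1 c=0 clk=0 e=1 a=1 b=1 f=0
t18.Δ1 d=1 c=0 clk=1 e=1 a=1 b=1 f=0
t18.Δ2 d=1 c=0 clk=1 e=0 a=1 b=1 f=0
t18.Δ3 d=0 c=0 clk=1 e=0 a=1 b=1 f=0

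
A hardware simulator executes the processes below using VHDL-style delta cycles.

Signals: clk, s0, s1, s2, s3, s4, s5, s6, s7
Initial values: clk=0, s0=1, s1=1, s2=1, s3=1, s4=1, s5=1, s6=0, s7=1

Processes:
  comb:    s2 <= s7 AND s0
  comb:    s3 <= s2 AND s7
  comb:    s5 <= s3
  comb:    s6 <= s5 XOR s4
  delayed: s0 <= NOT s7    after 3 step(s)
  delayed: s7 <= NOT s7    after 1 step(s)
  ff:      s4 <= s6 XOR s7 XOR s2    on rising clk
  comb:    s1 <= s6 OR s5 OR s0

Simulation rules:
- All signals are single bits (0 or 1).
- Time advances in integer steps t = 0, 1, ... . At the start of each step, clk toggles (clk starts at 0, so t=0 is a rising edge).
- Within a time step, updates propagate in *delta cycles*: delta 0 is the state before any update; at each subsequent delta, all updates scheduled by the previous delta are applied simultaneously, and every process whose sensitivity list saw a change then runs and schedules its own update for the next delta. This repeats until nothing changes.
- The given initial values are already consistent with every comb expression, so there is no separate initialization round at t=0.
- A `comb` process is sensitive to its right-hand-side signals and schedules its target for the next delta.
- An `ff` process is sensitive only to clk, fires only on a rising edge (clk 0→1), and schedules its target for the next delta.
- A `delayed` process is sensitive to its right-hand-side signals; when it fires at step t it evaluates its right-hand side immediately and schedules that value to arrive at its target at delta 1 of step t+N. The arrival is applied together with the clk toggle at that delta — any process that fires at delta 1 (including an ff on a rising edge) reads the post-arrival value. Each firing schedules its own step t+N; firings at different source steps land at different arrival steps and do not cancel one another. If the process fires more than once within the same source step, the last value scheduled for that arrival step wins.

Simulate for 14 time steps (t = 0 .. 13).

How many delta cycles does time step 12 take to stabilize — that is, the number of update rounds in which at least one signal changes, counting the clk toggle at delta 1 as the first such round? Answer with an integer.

3

t=0 Δ0: s5=1 s0=1 s6=0 s1=1 s3=1 s7=1 s2=1 s4=1 clk=0
  Δ1: clk:0→1
  Δ2: s4:1→0
  Δ3: s6:0→1
  (3Δ to stable)
t=1 Δ0: s5=1 s0=1 s6=1 s1=1 s3=1 s7=1 s2=1 s4=0 clk=1
  Δ1: clk:1→0
  (1Δ to stable)
t=2 Δ0: s5=1 s0=1 s6=1 s1=1 s3=1 s7=1 s2=1 s4=0 clk=0
  Δ1: clk:0→1
  Δ2: s4:0→1
  Δ3: s6:1→0
  (3Δ to stable)
t=3 Δ0: s5=1 s0=1 s6=0 s1=1 s3=1 s7=1 s2=1 s4=1 clk=1
  Δ1: clk:1→0
  (1Δ to stable)
t=4 Δ0: s5=1 s0=1 s6=0 s1=1 s3=1 s7=1 s2=1 s4=1 clk=0
  Δ1: clk:0→1
  Δ2: s4:1→0
  Δ3: s6:0→1
  (3Δ to stable)
t=5 Δ0: s5=1 s0=1 s6=1 s1=1 s3=1 s7=1 s2=1 s4=0 clk=1
  Δ1: clk:1→0
  (1Δ to stable)
t=6 Δ0: s5=1 s0=1 s6=1 s1=1 s3=1 s7=1 s2=1 s4=0 clk=0
  Δ1: clk:0→1
  Δ2: s4:0→1
  Δ3: s6:1→0
  (3Δ to stable)
t=7 Δ0: s5=1 s0=1 s6=0 s1=1 s3=1 s7=1 s2=1 s4=1 clk=1
  Δ1: clk:1→0
  (1Δ to stable)
t=8 Δ0: s5=1 s0=1 s6=0 s1=1 s3=1 s7=1 s2=1 s4=1 clk=0
  Δ1: clk:0→1
  Δ2: s4:1→0
  Δ3: s6:0→1
  (3Δ to stable)
t=9 Δ0: s5=1 s0=1 s6=1 s1=1 s3=1 s7=1 s2=1 s4=0 clk=1
  Δ1: clk:1→0
  (1Δ to stable)
t=10 Δ0: s5=1 s0=1 s6=1 s1=1 s3=1 s7=1 s2=1 s4=0 clk=0
  Δ1: clk:0→1
  Δ2: s4:0→1
  Δ3: s6:1→0
  (3Δ to stable)
t=11 Δ0: s5=1 s0=1 s6=0 s1=1 s3=1 s7=1 s2=1 s4=1 clk=1
  Δ1: clk:1→0
  (1Δ to stable)
t=12 Δ0: s5=1 s0=1 s6=0 s1=1 s3=1 s7=1 s2=1 s4=1 clk=0
  Δ1: clk:0→1
  Δ2: s4:1→0
  Δ3: s6:0→1
  (3Δ to stable)
t=13 Δ0: s5=1 s0=1 s6=1 s1=1 s3=1 s7=1 s2=1 s4=0 clk=1
  Δ1: clk:1→0
  (1Δ to stable)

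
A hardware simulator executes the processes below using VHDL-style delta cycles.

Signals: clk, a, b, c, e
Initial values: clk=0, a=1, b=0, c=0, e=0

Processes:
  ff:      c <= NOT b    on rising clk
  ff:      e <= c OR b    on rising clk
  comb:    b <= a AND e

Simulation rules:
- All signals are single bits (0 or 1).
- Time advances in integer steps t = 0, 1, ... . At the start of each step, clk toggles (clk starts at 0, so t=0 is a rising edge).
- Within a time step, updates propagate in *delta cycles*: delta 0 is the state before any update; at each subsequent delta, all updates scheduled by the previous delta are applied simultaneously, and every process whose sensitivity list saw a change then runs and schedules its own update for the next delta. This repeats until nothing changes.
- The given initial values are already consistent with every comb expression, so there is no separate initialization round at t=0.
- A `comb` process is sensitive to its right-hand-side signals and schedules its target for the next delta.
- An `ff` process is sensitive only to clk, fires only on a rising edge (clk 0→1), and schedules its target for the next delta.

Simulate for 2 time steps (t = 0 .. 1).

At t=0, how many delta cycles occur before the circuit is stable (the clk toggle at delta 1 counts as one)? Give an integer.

2

[bits: c,a,clk,b,e]
t=0: Δ0=01000 Δ1=01100 Δ2=11100 | 2Δ
t=1: Δ0=11100 Δ1=11000 | 1Δ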